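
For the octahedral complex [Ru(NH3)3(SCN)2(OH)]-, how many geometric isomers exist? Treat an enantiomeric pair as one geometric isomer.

3

Systematic placement gives 3 geometric isomers: NH3 mer, SCN trans; NH3 mer, SCN cis; NH3 fac, SCN cis.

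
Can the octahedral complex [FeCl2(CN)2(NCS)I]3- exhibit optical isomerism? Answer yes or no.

In an octahedral complex each vertex has one trans partner and four cis neighbours.
The distinct arrangements are (6 in all): Cl trans, CN trans; Cl cis, CN trans; Cl cis, CN cis (3 arrangements, 2 chiral); Cl trans, CN cis.
Of these, 2 lack any improper symmetry element and so occur as enantiomeric pairs, giving 6 + 2 = 8 stereoisomers in total.

yes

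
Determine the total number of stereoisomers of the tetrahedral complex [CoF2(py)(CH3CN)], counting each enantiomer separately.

All four vertices of a tetrahedron are equivalent and mutually adjacent, so cis/trans isomerism cannot arise.
Only one geometric arrangement is possible.

1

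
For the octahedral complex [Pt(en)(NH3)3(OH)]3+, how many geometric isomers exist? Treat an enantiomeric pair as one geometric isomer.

Each en is bidentate and must span two cis positions.
Systematic placement gives 2 geometric isomers: NH3 mer; NH3 fac.

2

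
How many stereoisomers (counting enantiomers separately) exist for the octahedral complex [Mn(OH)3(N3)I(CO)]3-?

5

An octahedron has six vertices in three trans pairs; every non-trans pair is cis.
Working through the distinct placements yields 4 geometric isomers: OH mer (3 arrangements); OH fac (chiral).
One of these lacks any improper symmetry element and so occurs as an enantiomeric pair, giving 4 + 1 = 5 stereoisomers in total.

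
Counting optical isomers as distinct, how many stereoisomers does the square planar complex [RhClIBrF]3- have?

3

Systematic placement gives 3 geometric isomers: (Br/F trans, Cl/I trans); (Br/I trans, Cl/F trans); (Br/Cl trans, F/I trans).
Each arrangement has an internal mirror plane or centre of symmetry, so none is chiral.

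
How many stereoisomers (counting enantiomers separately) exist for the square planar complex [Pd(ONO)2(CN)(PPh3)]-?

2

In a square planar complex each vertex has one trans partner and two cis neighbours.
Working through the distinct placements yields 2 geometric isomers: ONO cis; ONO trans.
Each arrangement has an internal mirror plane or centre of symmetry, so none is chiral.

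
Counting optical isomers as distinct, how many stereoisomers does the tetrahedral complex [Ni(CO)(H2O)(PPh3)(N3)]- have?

All four vertices of a tetrahedron are equivalent and mutually adjacent, so cis/trans isomerism cannot arise.
Only one geometric arrangement is possible; it has no improper symmetry element, so it exists as a pair of enantiomers (2 stereoisomers).

2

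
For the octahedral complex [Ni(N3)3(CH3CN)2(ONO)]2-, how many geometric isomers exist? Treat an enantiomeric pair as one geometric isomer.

3

An octahedron has six vertices in three trans pairs; every non-trans pair is cis.
Working through the distinct placements yields 3 geometric isomers: N3 mer, CH3CN trans; N3 fac, CH3CN cis; N3 mer, CH3CN cis.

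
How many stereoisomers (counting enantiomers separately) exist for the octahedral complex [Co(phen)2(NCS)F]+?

Each phen is bidentate and must span two cis positions.
There are 2 geometric isomers: NCS and F mutually trans; NCS and F mutually cis (chiral).
One of these lacks any improper symmetry element and so occurs as an enantiomeric pair, giving 2 + 1 = 3 stereoisomers in total.

3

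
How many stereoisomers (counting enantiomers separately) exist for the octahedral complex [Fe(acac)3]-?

2

The six octahedral sites form three mutually perpendicular trans pairs.
Each acac is bidentate and must span two cis positions.
Only one geometric arrangement is possible; it has no improper symmetry element, so it exists as a pair of enantiomers (2 stereoisomers).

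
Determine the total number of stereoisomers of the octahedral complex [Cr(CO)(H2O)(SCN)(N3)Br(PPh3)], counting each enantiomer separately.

30

In an octahedral complex each vertex has one trans partner and four cis neighbours.
Exhaustive case analysis gives 15 geometric isomers.
Of these, 15 lack any improper symmetry element and so occur as enantiomeric pairs, giving 15 + 15 = 30 stereoisomers in total.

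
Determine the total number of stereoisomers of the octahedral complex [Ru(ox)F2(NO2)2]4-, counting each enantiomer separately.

4

An octahedron has six vertices in three trans pairs; every non-trans pair is cis.
Each ox is bidentate and must span two cis positions.
There are 3 geometric isomers: F trans, NO2 cis; F cis, NO2 cis (chiral); F cis, NO2 trans.
One of these lacks any improper symmetry element and so occurs as an enantiomeric pair, giving 3 + 1 = 4 stereoisomers in total.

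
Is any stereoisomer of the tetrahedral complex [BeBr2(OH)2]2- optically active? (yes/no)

no

In a tetrahedral complex all four positions are equivalent and every pair of ligands is adjacent — there is no cis/trans distinction.
Only one geometric arrangement is possible.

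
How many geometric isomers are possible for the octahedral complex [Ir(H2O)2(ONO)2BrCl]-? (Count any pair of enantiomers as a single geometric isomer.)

There are 6 geometric isomers: H2O trans, ONO trans; H2O cis, ONO cis (3 arrangements, 2 chiral); H2O cis, ONO trans; H2O trans, ONO cis.

6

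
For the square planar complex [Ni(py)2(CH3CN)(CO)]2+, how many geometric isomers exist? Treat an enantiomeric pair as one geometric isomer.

In a square planar complex each vertex has one trans partner and two cis neighbours.
The distinct arrangements are (2 in all): py cis; py trans.

2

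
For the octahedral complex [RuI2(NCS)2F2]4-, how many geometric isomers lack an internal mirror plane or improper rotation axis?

1

An octahedron has six vertices in three trans pairs; every non-trans pair is cis.
Working through the distinct placements yields 5 geometric isomers: I trans, NCS trans, F trans; I cis, NCS cis, F trans; I cis, NCS trans, F cis; I cis, NCS cis, F cis (chiral); I trans, NCS cis, F cis.
One of these lacks any improper symmetry element and so occurs as an enantiomeric pair, giving 5 + 1 = 6 stereoisomers in total.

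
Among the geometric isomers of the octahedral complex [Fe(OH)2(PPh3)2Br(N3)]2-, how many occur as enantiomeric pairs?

2

The distinct arrangements are (6 in all): OH trans, PPh3 trans; OH cis, PPh3 cis (3 arrangements, 2 chiral); OH cis, PPh3 trans; OH trans, PPh3 cis.
Of these, 2 lack any improper symmetry element and so occur as enantiomeric pairs, giving 6 + 2 = 8 stereoisomers in total.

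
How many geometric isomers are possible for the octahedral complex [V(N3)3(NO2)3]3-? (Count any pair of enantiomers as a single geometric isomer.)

Systematic placement gives 2 geometric isomers: N3 mer; N3 fac.

2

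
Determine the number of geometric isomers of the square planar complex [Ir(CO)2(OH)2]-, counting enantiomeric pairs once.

There are 2 geometric isomers: CO cis; CO trans.

2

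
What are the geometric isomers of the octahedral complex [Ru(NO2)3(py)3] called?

fac and mer

An octahedron has six vertices in three trans pairs; every non-trans pair is cis.
There are 2 geometric isomers: NO2 mer; NO2 fac.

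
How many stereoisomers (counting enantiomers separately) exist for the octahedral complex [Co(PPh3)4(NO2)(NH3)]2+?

2

The six octahedral sites form three mutually perpendicular trans pairs.
Working through the distinct placements yields 2 geometric isomers: NO2 and NH3 mutually trans; NO2 and NH3 mutually cis.
Each arrangement has an internal mirror plane or centre of symmetry, so none is chiral.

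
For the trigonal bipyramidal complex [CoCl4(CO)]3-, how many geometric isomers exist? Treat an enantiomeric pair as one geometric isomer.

In a trigonal bipyramid the two axial positions differ from the three equatorial ones.
There are 2 geometric isomers: CO axial; CO equatorial.

2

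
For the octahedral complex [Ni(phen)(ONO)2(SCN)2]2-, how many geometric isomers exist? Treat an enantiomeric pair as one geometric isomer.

In an octahedral complex each vertex has one trans partner and four cis neighbours.
Each phen is bidentate and must span two cis positions.
Systematic placement gives 3 geometric isomers: ONO trans, SCN cis; ONO cis, SCN cis (chiral); ONO cis, SCN trans.

3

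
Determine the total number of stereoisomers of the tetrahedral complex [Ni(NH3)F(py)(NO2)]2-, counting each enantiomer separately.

In a tetrahedral complex all four positions are equivalent and every pair of ligands is adjacent — there is no cis/trans distinction.
Only one geometric arrangement is possible; it has no improper symmetry element, so it exists as a pair of enantiomers (2 stereoisomers).

2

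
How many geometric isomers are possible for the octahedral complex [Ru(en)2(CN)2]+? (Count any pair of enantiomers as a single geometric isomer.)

2

The six octahedral sites form three mutually perpendicular trans pairs.
Each en is bidentate and must span two cis positions.
Working through the distinct placements yields 2 geometric isomers: CN trans; CN cis (chiral).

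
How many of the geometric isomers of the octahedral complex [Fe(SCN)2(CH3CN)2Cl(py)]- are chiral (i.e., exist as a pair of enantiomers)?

The six octahedral sites form three mutually perpendicular trans pairs.
Systematic placement gives 6 geometric isomers: SCN cis, CH3CN trans; SCN trans, CH3CN trans; SCN cis, CH3CN cis (3 arrangements, 2 chiral); SCN trans, CH3CN cis.
Of these, 2 lack any improper symmetry element and so occur as enantiomeric pairs, giving 6 + 2 = 8 stereoisomers in total.

2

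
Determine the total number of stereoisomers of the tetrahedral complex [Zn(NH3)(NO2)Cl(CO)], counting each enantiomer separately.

2

In a tetrahedral complex all four positions are equivalent and every pair of ligands is adjacent — there is no cis/trans distinction.
Only one geometric arrangement is possible; it has no improper symmetry element, so it exists as a pair of enantiomers (2 stereoisomers).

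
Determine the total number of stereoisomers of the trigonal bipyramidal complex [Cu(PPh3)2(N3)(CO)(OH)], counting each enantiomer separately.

10

In a trigonal bipyramid the two axial positions differ from the three equatorial ones.
Systematic enumeration (placing each ligand type in turn and discarding arrangements equivalent by rotation or reflection) gives 7 geometric isomers.
Of these, 3 lack any improper symmetry element and so occur as enantiomeric pairs, giving 7 + 3 = 10 stereoisomers in total.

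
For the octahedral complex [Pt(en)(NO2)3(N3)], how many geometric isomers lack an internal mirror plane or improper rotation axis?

0

The six octahedral sites form three mutually perpendicular trans pairs.
Each en is bidentate and must span two cis positions.
Systematic placement gives 2 geometric isomers: NO2 fac; NO2 mer.
Each arrangement has an internal mirror plane or centre of symmetry, so none is chiral.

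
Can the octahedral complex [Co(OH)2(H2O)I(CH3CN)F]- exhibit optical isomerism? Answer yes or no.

The six octahedral sites form three mutually perpendicular trans pairs.
Systematic enumeration (placing each ligand type in turn and discarding arrangements equivalent by rotation or reflection) gives 9 geometric isomers.
Of these, 6 lack any improper symmetry element and so occur as enantiomeric pairs, giving 9 + 6 = 15 stereoisomers in total.

yes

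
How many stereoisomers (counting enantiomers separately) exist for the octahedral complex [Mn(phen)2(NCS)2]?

3

The six octahedral sites form three mutually perpendicular trans pairs.
Each phen is bidentate and must span two cis positions.
Working through the distinct placements yields 2 geometric isomers: NCS trans; NCS cis (chiral).
One of these lacks any improper symmetry element and so occurs as an enantiomeric pair, giving 2 + 1 = 3 stereoisomers in total.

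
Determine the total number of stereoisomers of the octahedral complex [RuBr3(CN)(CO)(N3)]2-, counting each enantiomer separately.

In an octahedral complex each vertex has one trans partner and four cis neighbours.
Systematic placement gives 4 geometric isomers: Br mer (3 arrangements); Br fac (chiral).
One of these lacks any improper symmetry element and so occurs as an enantiomeric pair, giving 4 + 1 = 5 stereoisomers in total.

5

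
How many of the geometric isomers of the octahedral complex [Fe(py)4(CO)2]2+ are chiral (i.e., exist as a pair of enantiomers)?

The six octahedral sites form three mutually perpendicular trans pairs.
Systematic placement gives 2 geometric isomers: CO trans; CO cis.
Each arrangement has an internal mirror plane or centre of symmetry, so none is chiral.

0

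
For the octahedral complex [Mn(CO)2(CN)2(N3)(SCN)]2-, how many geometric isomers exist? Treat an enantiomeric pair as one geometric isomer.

6

The distinct arrangements are (6 in all): CO trans, CN trans; CO cis, CN trans; CO cis, CN cis (3 arrangements, 2 chiral); CO trans, CN cis.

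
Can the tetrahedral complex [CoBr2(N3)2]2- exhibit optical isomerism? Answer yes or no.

no

All four vertices of a tetrahedron are equivalent and mutually adjacent, so cis/trans isomerism cannot arise.
Only one geometric arrangement is possible.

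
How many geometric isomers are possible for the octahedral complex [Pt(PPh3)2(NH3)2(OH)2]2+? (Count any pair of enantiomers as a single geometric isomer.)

In an octahedral complex each vertex has one trans partner and four cis neighbours.
Systematic placement gives 5 geometric isomers: PPh3 trans, NH3 trans, OH trans; PPh3 cis, NH3 trans, OH cis; PPh3 trans, NH3 cis, OH cis; PPh3 cis, NH3 cis, OH cis (chiral); PPh3 cis, NH3 cis, OH trans.

5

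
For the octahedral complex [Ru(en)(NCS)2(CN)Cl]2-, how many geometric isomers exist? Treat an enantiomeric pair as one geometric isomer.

An octahedron has six vertices in three trans pairs; every non-trans pair is cis.
Each en is bidentate and must span two cis positions.
Systematic placement gives 4 geometric isomers: NCS cis (3 arrangements, 2 chiral); NCS trans.

4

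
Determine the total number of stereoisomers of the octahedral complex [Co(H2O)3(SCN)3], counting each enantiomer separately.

Systematic placement gives 2 geometric isomers: H2O mer; H2O fac.
Each arrangement has an internal mirror plane or centre of symmetry, so none is chiral.

2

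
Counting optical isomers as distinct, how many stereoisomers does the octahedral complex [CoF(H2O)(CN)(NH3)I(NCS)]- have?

30

Placing the ligands in turn and identifying arrangements related by rotation or reflection leaves 15 distinct geometric isomers.
Of these, 15 lack any improper symmetry element and so occur as enantiomeric pairs, giving 15 + 15 = 30 stereoisomers in total.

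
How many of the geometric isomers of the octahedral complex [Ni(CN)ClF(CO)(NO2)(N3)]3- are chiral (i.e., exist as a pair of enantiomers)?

An octahedron has six vertices in three trans pairs; every non-trans pair is cis.
Placing the ligands in turn and identifying arrangements related by rotation or reflection leaves 15 distinct geometric isomers.
Of these, 15 lack any improper symmetry element and so occur as enantiomeric pairs, giving 15 + 15 = 30 stereoisomers in total.

15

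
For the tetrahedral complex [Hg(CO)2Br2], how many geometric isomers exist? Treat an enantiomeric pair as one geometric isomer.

1

Only one geometric arrangement is possible.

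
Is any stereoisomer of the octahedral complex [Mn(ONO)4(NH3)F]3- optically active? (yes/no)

In an octahedral complex each vertex has one trans partner and four cis neighbours.
There are 2 geometric isomers: NH3 and F mutually trans; NH3 and F mutually cis.
Each arrangement has an internal mirror plane or centre of symmetry, so none is chiral.

no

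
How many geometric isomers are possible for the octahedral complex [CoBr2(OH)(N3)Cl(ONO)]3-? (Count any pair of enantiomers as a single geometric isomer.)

Exhaustive case analysis gives 9 geometric isomers.

9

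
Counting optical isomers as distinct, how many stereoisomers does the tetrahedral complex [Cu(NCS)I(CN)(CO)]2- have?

All four vertices of a tetrahedron are equivalent and mutually adjacent, so cis/trans isomerism cannot arise.
Only one geometric arrangement is possible; it has no improper symmetry element, so it exists as a pair of enantiomers (2 stereoisomers).

2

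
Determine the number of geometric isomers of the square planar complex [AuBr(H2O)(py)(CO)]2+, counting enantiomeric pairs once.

3

In a square planar complex each vertex has one trans partner and two cis neighbours.
Systematic placement gives 3 geometric isomers: (Br/H2O trans, CO/py trans); (Br/py trans, CO/H2O trans); (Br/CO trans, H2O/py trans).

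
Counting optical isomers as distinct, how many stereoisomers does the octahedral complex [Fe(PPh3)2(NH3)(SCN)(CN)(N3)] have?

15

The six octahedral sites form three mutually perpendicular trans pairs.
Systematic enumeration (placing each ligand type in turn and discarding arrangements equivalent by rotation or reflection) gives 9 geometric isomers.
Of these, 6 lack any improper symmetry element and so occur as enantiomeric pairs, giving 9 + 6 = 15 stereoisomers in total.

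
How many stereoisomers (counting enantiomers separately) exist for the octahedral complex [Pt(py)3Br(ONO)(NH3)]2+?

The six octahedral sites form three mutually perpendicular trans pairs.
Working through the distinct placements yields 4 geometric isomers: py mer (3 arrangements); py fac (chiral).
One of these lacks any improper symmetry element and so occurs as an enantiomeric pair, giving 4 + 1 = 5 stereoisomers in total.

5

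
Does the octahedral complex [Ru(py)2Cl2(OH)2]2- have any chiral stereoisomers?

There are 5 geometric isomers: py trans, Cl trans, OH trans; py cis, Cl trans, OH cis; py trans, Cl cis, OH cis; py cis, Cl cis, OH cis (chiral); py cis, Cl cis, OH trans.
One of these lacks any improper symmetry element and so occurs as an enantiomeric pair, giving 5 + 1 = 6 stereoisomers in total.

yes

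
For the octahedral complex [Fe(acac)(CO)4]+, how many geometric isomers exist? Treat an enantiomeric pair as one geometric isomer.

Each acac is bidentate and must span two cis positions.
Only one geometric arrangement is possible.

1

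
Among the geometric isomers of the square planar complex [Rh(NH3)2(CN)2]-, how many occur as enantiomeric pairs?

0

A square has two trans pairs of vertices; adjacent vertices are cis.
There are 2 geometric isomers: NH3 cis; NH3 trans.
Each arrangement has an internal mirror plane or centre of symmetry, so none is chiral.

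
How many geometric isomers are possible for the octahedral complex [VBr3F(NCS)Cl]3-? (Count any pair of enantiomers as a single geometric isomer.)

4

An octahedron has six vertices in three trans pairs; every non-trans pair is cis.
Working through the distinct placements yields 4 geometric isomers: Br mer (3 arrangements); Br fac (chiral).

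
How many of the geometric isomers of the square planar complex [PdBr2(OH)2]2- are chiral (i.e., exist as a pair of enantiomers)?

0

A square has two trans pairs of vertices; adjacent vertices are cis.
Working through the distinct placements yields 2 geometric isomers: Br cis; Br trans.
Each arrangement has an internal mirror plane or centre of symmetry, so none is chiral.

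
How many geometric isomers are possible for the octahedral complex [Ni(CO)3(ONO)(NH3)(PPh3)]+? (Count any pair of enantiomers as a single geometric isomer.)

There are 4 geometric isomers: CO mer (3 arrangements); CO fac (chiral).

4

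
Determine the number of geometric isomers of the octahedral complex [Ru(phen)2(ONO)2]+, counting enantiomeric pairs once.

2

The six octahedral sites form three mutually perpendicular trans pairs.
Each phen is bidentate and must span two cis positions.
There are 2 geometric isomers: ONO trans; ONO cis (chiral).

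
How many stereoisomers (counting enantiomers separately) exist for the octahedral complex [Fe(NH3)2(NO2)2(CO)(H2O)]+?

8

In an octahedral complex each vertex has one trans partner and four cis neighbours.
Working through the distinct placements yields 6 geometric isomers: NH3 trans, NO2 trans; NH3 cis, NO2 cis (3 arrangements, 2 chiral); NH3 cis, NO2 trans; NH3 trans, NO2 cis.
Of these, 2 lack any improper symmetry element and so occur as enantiomeric pairs, giving 6 + 2 = 8 stereoisomers in total.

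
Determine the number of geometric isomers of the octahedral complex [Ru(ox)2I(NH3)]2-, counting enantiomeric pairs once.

2

Each ox is bidentate and must span two cis positions.
Systematic placement gives 2 geometric isomers: I and NH3 mutually trans; I and NH3 mutually cis (chiral).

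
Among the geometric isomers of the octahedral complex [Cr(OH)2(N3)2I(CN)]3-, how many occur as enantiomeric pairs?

Systematic placement gives 6 geometric isomers: OH trans, N3 trans; OH cis, N3 cis (3 arrangements, 2 chiral); OH trans, N3 cis; OH cis, N3 trans.
Of these, 2 lack any improper symmetry element and so occur as enantiomeric pairs, giving 6 + 2 = 8 stereoisomers in total.

2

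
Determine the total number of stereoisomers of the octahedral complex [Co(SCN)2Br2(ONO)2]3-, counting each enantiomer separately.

6

In an octahedral complex each vertex has one trans partner and four cis neighbours.
There are 5 geometric isomers: SCN trans, Br trans, ONO trans; SCN cis, Br trans, ONO cis; SCN trans, Br cis, ONO cis; SCN cis, Br cis, ONO cis (chiral); SCN cis, Br cis, ONO trans.
One of these lacks any improper symmetry element and so occurs as an enantiomeric pair, giving 5 + 1 = 6 stereoisomers in total.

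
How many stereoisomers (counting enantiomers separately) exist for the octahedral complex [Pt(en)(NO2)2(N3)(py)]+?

6

An octahedron has six vertices in three trans pairs; every non-trans pair is cis.
Each en is bidentate and must span two cis positions.
Systematic placement gives 4 geometric isomers: NO2 cis (3 arrangements, 2 chiral); NO2 trans.
Of these, 2 lack any improper symmetry element and so occur as enantiomeric pairs, giving 4 + 2 = 6 stereoisomers in total.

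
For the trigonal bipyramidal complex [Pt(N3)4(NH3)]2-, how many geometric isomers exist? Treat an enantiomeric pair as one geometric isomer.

A trigonal bipyramid has two axial and three equatorial sites, which are chemically inequivalent.
Systematic placement gives 2 geometric isomers: NH3 equatorial; NH3 axial.

2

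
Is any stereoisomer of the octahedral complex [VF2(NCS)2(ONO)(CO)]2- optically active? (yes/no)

yes

Systematic placement gives 6 geometric isomers: F cis, NCS cis (3 arrangements, 2 chiral); F cis, NCS trans; F trans, NCS cis; F trans, NCS trans.
Of these, 2 lack any improper symmetry element and so occur as enantiomeric pairs, giving 6 + 2 = 8 stereoisomers in total.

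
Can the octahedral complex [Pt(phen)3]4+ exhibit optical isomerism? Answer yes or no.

Each phen is bidentate and must span two cis positions.
Only one geometric arrangement is possible; it has no improper symmetry element, so it exists as a pair of enantiomers (2 stereoisomers).

yes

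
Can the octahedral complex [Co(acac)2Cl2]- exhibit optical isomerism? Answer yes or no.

yes

An octahedron has six vertices in three trans pairs; every non-trans pair is cis.
Each acac is bidentate and must span two cis positions.
Working through the distinct placements yields 2 geometric isomers: Cl trans; Cl cis (chiral).
One of these lacks any improper symmetry element and so occurs as an enantiomeric pair, giving 2 + 1 = 3 stereoisomers in total.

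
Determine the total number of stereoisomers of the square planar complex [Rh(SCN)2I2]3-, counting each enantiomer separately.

2

A square has two trans pairs of vertices; adjacent vertices are cis.
Systematic placement gives 2 geometric isomers: SCN cis; SCN trans.
Each arrangement has an internal mirror plane or centre of symmetry, so none is chiral.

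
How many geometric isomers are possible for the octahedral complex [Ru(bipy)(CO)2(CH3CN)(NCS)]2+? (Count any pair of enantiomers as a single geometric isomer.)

The six octahedral sites form three mutually perpendicular trans pairs.
Each bipy is bidentate and must span two cis positions.
The distinct arrangements are (4 in all): CO cis (3 arrangements, 2 chiral); CO trans.

4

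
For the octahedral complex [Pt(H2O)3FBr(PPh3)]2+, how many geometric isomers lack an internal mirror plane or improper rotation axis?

1

The six octahedral sites form three mutually perpendicular trans pairs.
Working through the distinct placements yields 4 geometric isomers: H2O mer (3 arrangements); H2O fac (chiral).
One of these lacks any improper symmetry element and so occurs as an enantiomeric pair, giving 4 + 1 = 5 stereoisomers in total.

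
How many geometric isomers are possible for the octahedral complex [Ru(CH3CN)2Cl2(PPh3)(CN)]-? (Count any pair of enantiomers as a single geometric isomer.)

An octahedron has six vertices in three trans pairs; every non-trans pair is cis.
There are 6 geometric isomers: CH3CN trans, Cl cis; CH3CN trans, Cl trans; CH3CN cis, Cl cis (3 arrangements, 2 chiral); CH3CN cis, Cl trans.

6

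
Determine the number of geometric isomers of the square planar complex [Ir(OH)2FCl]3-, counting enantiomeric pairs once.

A square has two trans pairs of vertices; adjacent vertices are cis.
There are 2 geometric isomers: OH cis; OH trans.

2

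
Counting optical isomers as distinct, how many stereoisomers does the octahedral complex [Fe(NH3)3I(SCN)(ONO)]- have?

An octahedron has six vertices in three trans pairs; every non-trans pair is cis.
There are 4 geometric isomers: NH3 mer (3 arrangements); NH3 fac (chiral).
One of these lacks any improper symmetry element and so occurs as an enantiomeric pair, giving 4 + 1 = 5 stereoisomers in total.

5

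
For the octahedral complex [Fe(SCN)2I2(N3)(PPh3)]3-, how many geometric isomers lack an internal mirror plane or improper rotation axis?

2

Working through the distinct placements yields 6 geometric isomers: SCN trans, I trans; SCN cis, I trans; SCN trans, I cis; SCN cis, I cis (3 arrangements, 2 chiral).
Of these, 2 lack any improper symmetry element and so occur as enantiomeric pairs, giving 6 + 2 = 8 stereoisomers in total.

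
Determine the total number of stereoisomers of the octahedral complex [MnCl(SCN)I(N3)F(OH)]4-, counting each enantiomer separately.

30

The six octahedral sites form three mutually perpendicular trans pairs.
Exhaustive case analysis gives 15 geometric isomers.
Of these, 15 lack any improper symmetry element and so occur as enantiomeric pairs, giving 15 + 15 = 30 stereoisomers in total.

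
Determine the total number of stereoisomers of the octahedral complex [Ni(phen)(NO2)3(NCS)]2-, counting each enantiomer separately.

2

In an octahedral complex each vertex has one trans partner and four cis neighbours.
Each phen is bidentate and must span two cis positions.
Systematic placement gives 2 geometric isomers: NO2 fac; NO2 mer.
Each arrangement has an internal mirror plane or centre of symmetry, so none is chiral.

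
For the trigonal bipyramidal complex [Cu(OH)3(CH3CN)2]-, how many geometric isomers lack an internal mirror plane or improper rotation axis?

There are 3 geometric isomers: CH3CN both axial; CH3CN one axial, one equatorial; CH3CN both equatorial.
Each arrangement has an internal mirror plane or centre of symmetry, so none is chiral.

0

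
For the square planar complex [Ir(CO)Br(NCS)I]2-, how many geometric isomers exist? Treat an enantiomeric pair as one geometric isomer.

3

A square has two trans pairs of vertices; adjacent vertices are cis.
Working through the distinct placements yields 3 geometric isomers: (Br/I trans, CO/NCS trans); (Br/NCS trans, CO/I trans); (Br/CO trans, I/NCS trans).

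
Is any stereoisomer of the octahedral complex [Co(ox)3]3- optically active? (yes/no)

yes

In an octahedral complex each vertex has one trans partner and four cis neighbours.
Each ox is bidentate and must span two cis positions.
Only one geometric arrangement is possible; it has no improper symmetry element, so it exists as a pair of enantiomers (2 stereoisomers).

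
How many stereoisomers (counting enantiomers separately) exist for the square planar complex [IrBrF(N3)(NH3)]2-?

A square has two trans pairs of vertices; adjacent vertices are cis.
The distinct arrangements are (3 in all): (Br/N3 trans, F/NH3 trans); (Br/NH3 trans, F/N3 trans); (Br/F trans, N3/NH3 trans).
Each arrangement has an internal mirror plane or centre of symmetry, so none is chiral.

3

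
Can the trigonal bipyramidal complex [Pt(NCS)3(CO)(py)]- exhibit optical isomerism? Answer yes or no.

no

A trigonal bipyramid has two axial and three equatorial sites, which are chemically inequivalent.
There are 4 geometric isomers: CO axial, py equatorial; CO axial, py axial; CO equatorial, py equatorial; CO equatorial, py axial.
Each arrangement has an internal mirror plane or centre of symmetry, so none is chiral.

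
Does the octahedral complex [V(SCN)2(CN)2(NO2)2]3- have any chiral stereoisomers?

yes

An octahedron has six vertices in three trans pairs; every non-trans pair is cis.
Systematic placement gives 5 geometric isomers: SCN trans, CN trans, NO2 trans; SCN cis, CN trans, NO2 cis; SCN trans, CN cis, NO2 cis; SCN cis, CN cis, NO2 cis (chiral); SCN cis, CN cis, NO2 trans.
One of these lacks any improper symmetry element and so occurs as an enantiomeric pair, giving 5 + 1 = 6 stereoisomers in total.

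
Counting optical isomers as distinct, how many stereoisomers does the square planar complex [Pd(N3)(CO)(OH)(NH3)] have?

3

A square has two trans pairs of vertices; adjacent vertices are cis.
There are 3 geometric isomers: (CO/NH3 trans, N3/OH trans); (CO/OH trans, N3/NH3 trans); (CO/N3 trans, NH3/OH trans).
Each arrangement has an internal mirror plane or centre of symmetry, so none is chiral.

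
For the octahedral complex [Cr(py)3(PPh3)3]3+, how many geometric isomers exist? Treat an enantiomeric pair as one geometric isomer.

In an octahedral complex each vertex has one trans partner and four cis neighbours.
The distinct arrangements are (2 in all): py mer; py fac.

2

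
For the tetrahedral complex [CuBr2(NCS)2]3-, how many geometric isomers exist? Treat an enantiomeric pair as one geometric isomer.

Only one geometric arrangement is possible.

1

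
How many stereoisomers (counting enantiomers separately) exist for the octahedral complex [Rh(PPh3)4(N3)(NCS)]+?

An octahedron has six vertices in three trans pairs; every non-trans pair is cis.
Working through the distinct placements yields 2 geometric isomers: N3 and NCS mutually trans; N3 and NCS mutually cis.
Each arrangement has an internal mirror plane or centre of symmetry, so none is chiral.

2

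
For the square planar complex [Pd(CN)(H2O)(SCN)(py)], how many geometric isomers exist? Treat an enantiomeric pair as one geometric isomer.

3

In a square planar complex each vertex has one trans partner and two cis neighbours.
Systematic placement gives 3 geometric isomers: (CN/SCN trans, H2O/py trans); (CN/py trans, H2O/SCN trans); (CN/H2O trans, SCN/py trans).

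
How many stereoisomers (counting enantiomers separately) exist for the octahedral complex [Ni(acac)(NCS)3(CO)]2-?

An octahedron has six vertices in three trans pairs; every non-trans pair is cis.
Each acac is bidentate and must span two cis positions.
The distinct arrangements are (2 in all): NCS fac; NCS mer.
Each arrangement has an internal mirror plane or centre of symmetry, so none is chiral.

2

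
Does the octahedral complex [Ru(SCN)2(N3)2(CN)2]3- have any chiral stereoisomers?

yes

In an octahedral complex each vertex has one trans partner and four cis neighbours.
The distinct arrangements are (5 in all): SCN trans, N3 trans, CN trans; SCN cis, N3 cis, CN trans; SCN trans, N3 cis, CN cis; SCN cis, N3 cis, CN cis (chiral); SCN cis, N3 trans, CN cis.
One of these lacks any improper symmetry element and so occurs as an enantiomeric pair, giving 5 + 1 = 6 stereoisomers in total.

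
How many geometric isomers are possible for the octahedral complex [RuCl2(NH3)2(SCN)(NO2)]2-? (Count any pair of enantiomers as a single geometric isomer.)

The six octahedral sites form three mutually perpendicular trans pairs.
Systematic placement gives 6 geometric isomers: Cl trans, NH3 trans; Cl trans, NH3 cis; Cl cis, NH3 cis (3 arrangements, 2 chiral); Cl cis, NH3 trans.

6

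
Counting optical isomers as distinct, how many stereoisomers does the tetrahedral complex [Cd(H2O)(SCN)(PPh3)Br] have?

Only one geometric arrangement is possible; it has no improper symmetry element, so it exists as a pair of enantiomers (2 stereoisomers).

2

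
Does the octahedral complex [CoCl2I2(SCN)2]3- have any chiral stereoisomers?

In an octahedral complex each vertex has one trans partner and four cis neighbours.
Working through the distinct placements yields 5 geometric isomers: Cl trans, I trans, SCN trans; Cl trans, I cis, SCN cis; Cl cis, I cis, SCN trans; Cl cis, I cis, SCN cis (chiral); Cl cis, I trans, SCN cis.
One of these lacks any improper symmetry element and so occurs as an enantiomeric pair, giving 5 + 1 = 6 stereoisomers in total.

yes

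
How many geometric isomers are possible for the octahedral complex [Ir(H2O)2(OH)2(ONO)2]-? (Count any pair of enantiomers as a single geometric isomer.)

In an octahedral complex each vertex has one trans partner and four cis neighbours.
Systematic placement gives 5 geometric isomers: H2O trans, OH trans, ONO trans; H2O trans, OH cis, ONO cis; H2O cis, OH cis, ONO trans; H2O cis, OH cis, ONO cis (chiral); H2O cis, OH trans, ONO cis.

5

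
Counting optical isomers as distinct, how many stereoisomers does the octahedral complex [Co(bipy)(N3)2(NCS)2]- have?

The six octahedral sites form three mutually perpendicular trans pairs.
Each bipy is bidentate and must span two cis positions.
There are 3 geometric isomers: N3 trans, NCS cis; N3 cis, NCS cis (chiral); N3 cis, NCS trans.
One of these lacks any improper symmetry element and so occurs as an enantiomeric pair, giving 3 + 1 = 4 stereoisomers in total.

4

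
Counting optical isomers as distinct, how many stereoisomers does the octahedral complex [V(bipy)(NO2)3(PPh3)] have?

The six octahedral sites form three mutually perpendicular trans pairs.
Each bipy is bidentate and must span two cis positions.
Systematic placement gives 2 geometric isomers: NO2 mer; NO2 fac.
Each arrangement has an internal mirror plane or centre of symmetry, so none is chiral.

2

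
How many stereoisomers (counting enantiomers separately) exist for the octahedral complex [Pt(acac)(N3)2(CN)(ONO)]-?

In an octahedral complex each vertex has one trans partner and four cis neighbours.
Each acac is bidentate and must span two cis positions.
There are 4 geometric isomers: N3 cis (3 arrangements, 2 chiral); N3 trans.
Of these, 2 lack any improper symmetry element and so occur as enantiomeric pairs, giving 4 + 2 = 6 stereoisomers in total.

6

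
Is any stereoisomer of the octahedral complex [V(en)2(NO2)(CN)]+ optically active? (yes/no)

An octahedron has six vertices in three trans pairs; every non-trans pair is cis.
Each en is bidentate and must span two cis positions.
Working through the distinct placements yields 2 geometric isomers: NO2 and CN mutually trans; NO2 and CN mutually cis (chiral).
One of these lacks any improper symmetry element and so occurs as an enantiomeric pair, giving 2 + 1 = 3 stereoisomers in total.

yes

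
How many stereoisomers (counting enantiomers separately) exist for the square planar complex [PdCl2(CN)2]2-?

A square has two trans pairs of vertices; adjacent vertices are cis.
The distinct arrangements are (2 in all): Cl cis; Cl trans.
Each arrangement has an internal mirror plane or centre of symmetry, so none is chiral.

2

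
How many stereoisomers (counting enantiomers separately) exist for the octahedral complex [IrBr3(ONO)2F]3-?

The six octahedral sites form three mutually perpendicular trans pairs.
The distinct arrangements are (3 in all): Br mer, ONO trans; Br mer, ONO cis; Br fac, ONO cis.
Each arrangement has an internal mirror plane or centre of symmetry, so none is chiral.

3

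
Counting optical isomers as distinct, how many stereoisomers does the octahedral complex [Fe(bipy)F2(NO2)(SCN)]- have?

The six octahedral sites form three mutually perpendicular trans pairs.
Each bipy is bidentate and must span two cis positions.
The distinct arrangements are (4 in all): F trans; F cis (3 arrangements, 2 chiral).
Of these, 2 lack any improper symmetry element and so occur as enantiomeric pairs, giving 4 + 2 = 6 stereoisomers in total.

6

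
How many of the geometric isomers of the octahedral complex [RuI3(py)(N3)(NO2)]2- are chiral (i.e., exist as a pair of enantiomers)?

1

An octahedron has six vertices in three trans pairs; every non-trans pair is cis.
Working through the distinct placements yields 4 geometric isomers: I mer (3 arrangements); I fac (chiral).
One of these lacks any improper symmetry element and so occurs as an enantiomeric pair, giving 4 + 1 = 5 stereoisomers in total.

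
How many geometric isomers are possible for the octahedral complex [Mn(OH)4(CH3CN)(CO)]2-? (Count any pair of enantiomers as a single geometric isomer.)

There are 2 geometric isomers: CH3CN and CO mutually trans; CH3CN and CO mutually cis.

2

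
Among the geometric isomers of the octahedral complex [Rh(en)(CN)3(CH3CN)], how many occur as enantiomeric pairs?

0

In an octahedral complex each vertex has one trans partner and four cis neighbours.
Each en is bidentate and must span two cis positions.
Working through the distinct placements yields 2 geometric isomers: CN fac; CN mer.
Each arrangement has an internal mirror plane or centre of symmetry, so none is chiral.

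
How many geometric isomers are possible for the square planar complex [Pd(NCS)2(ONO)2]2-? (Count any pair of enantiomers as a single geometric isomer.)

2

A square has two trans pairs of vertices; adjacent vertices are cis.
Systematic placement gives 2 geometric isomers: NCS cis; NCS trans.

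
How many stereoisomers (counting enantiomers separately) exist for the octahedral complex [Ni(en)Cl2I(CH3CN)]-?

6

Each en is bidentate and must span two cis positions.
The distinct arrangements are (4 in all): Cl cis (3 arrangements, 2 chiral); Cl trans.
Of these, 2 lack any improper symmetry element and so occur as enantiomeric pairs, giving 4 + 2 = 6 stereoisomers in total.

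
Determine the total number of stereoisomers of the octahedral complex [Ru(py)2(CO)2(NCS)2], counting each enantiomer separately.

6

An octahedron has six vertices in three trans pairs; every non-trans pair is cis.
Systematic placement gives 5 geometric isomers: py trans, CO trans, NCS trans; py cis, CO trans, NCS cis; py trans, CO cis, NCS cis; py cis, CO cis, NCS cis (chiral); py cis, CO cis, NCS trans.
One of these lacks any improper symmetry element and so occurs as an enantiomeric pair, giving 5 + 1 = 6 stereoisomers in total.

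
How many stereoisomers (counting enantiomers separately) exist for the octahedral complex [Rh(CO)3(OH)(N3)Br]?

An octahedron has six vertices in three trans pairs; every non-trans pair is cis.
Systematic placement gives 4 geometric isomers: CO mer (3 arrangements); CO fac (chiral).
One of these lacks any improper symmetry element and so occurs as an enantiomeric pair, giving 4 + 1 = 5 stereoisomers in total.

5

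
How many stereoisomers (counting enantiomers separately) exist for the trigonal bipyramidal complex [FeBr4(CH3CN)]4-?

A trigonal bipyramid has two axial and three equatorial sites, which are chemically inequivalent.
Working through the distinct placements yields 2 geometric isomers: CH3CN equatorial; CH3CN axial.
Each arrangement has an internal mirror plane or centre of symmetry, so none is chiral.

2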